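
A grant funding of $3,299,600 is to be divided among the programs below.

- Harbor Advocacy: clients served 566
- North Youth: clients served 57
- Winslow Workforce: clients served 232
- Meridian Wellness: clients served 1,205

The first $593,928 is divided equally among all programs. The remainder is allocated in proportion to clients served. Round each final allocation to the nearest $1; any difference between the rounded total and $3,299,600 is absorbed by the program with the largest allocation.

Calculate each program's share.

$593,928 shared equally gives $148,482 per program.
Remainder $2,705,672 by clients served (total 2,060): Harbor Advocacy 743,403.08 → $743,403; North Youth 74,865.68 → $74,866; Winslow Workforce 304,716.46 → $304,716; Meridian Wellness 1,582,686.78 → $1,582,687.
Totals: Harbor Advocacy $148,482 + $743,403 = $891,885; North Youth $148,482 + $74,866 = $223,348; Winslow Workforce $148,482 + $304,716 = $453,198; Meridian Wellness $148,482 + $1,582,687 = $1,731,169.

Harbor Advocacy: $891,885 | North Youth: $223,348 | Winslow Workforce: $453,198 | Meridian Wellness: $1,731,169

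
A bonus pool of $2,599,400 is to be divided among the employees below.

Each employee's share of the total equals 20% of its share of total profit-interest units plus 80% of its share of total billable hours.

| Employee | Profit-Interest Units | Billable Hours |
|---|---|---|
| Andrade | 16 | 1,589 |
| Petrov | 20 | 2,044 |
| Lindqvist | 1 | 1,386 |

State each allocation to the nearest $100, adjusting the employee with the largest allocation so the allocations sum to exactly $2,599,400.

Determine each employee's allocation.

Andrade: $883,200 | Petrov: $1,127,900 | Lindqvist: $588,300

Profit-interest units total 37; billable hours total 5,019.
Blended shares (20% profit-interest units + 80% billable hours): Andrade 0.3398; Petrov 0.4339; Lindqvist 0.2263.
Proportional shares: Andrade 883,182.62; Petrov 1,127,905.81; Lindqvist 588,311.56.
At nearest $100: Andrade $883,200; Petrov $1,127,900; Lindqvist $588,300. Sum = $2,599,400.
Rounded total matches; no reconciliation needed.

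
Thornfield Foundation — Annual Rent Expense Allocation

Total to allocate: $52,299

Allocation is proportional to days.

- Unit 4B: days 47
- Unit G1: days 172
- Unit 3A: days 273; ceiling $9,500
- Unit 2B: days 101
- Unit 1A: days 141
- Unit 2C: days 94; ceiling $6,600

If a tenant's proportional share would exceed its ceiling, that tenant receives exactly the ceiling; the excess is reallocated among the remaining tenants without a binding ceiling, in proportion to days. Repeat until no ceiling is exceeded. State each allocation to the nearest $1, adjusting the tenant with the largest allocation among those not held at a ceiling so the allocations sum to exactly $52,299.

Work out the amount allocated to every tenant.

Unit 4B: $3,691; Unit G1: $13,505; Unit 3A: $9,500; Unit 2B: $7,931; Unit 1A: $11,072; Unit 2C: $6,600

Sum of days: 828.
Proportional shares (ignoring caps): Unit 4B 2,968.66; Unit G1 10,864.04; Unit 3A 17,243.51; Unit 2B 6,379.47; Unit 1A 8,905.99; Unit 2C 5,937.33.
Capped: Unit 3A ($9,500); balance $42,799 reallocated over remaining days 555.
Capped: Unit 2C ($6,600); balance $36,199 reallocated over remaining days 461.
Redistributed shares: Unit 4B 3,690.57 → $3,691; Unit G1 13,505.92 → $13,506; Unit 2B 7,930.80 → $7,931; Unit 1A 11,071.71 → $11,072.
Rounding difference −$1 applied to Unit G1 → $13,505.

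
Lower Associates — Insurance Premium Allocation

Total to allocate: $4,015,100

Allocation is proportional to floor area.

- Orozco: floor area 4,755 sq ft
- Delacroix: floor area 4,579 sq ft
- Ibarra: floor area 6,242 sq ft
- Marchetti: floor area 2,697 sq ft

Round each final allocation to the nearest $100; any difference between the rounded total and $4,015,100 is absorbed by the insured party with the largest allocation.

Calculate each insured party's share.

Orozco: $1,044,800; Delacroix: $1,006,100; Ibarra: $1,371,600; Marchetti: $592,600

Floor area total: 18,273.
Raw shares: Orozco 4,755/18,273 × $4,015,100 = 1,044,809.31; Delacroix 4,579/18,273 × $4,015,100 = 1,006,137.08; Ibarra 6,242/18,273 × $4,015,100 = 1,371,545.68; Marchetti 2,697/18,273 × $4,015,100 = 592,607.93.
After rounding ($100): Orozco $1,044,800; Delacroix $1,006,100; Ibarra $1,371,500; Marchetti $592,600. Sum = $4,015,000.
Difference $4,015,100 − $4,015,000 = +$100 applied to largest allocation (Ibarra): Ibarra becomes $1,371,600.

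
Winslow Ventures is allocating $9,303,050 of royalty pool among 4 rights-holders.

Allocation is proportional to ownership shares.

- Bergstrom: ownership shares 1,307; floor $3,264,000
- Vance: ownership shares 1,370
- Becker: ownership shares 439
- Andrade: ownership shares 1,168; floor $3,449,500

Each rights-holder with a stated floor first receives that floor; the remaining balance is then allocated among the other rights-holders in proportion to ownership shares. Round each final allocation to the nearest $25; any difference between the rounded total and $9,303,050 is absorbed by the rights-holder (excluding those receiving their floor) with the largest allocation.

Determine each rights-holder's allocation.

Bergstrom: $3,264,000 | Vance: $1,961,125 | Becker: $628,425 | Andrade: $3,449,500

Guaranteed amounts: Bergstrom $3,264,000; Andrade $3,449,500. Residual $2,589,550.
Residual split over remaining ownership shares 1,809: Vance 1,961,129.63 → $1,961,125; Becker 628,420.37 → $628,425.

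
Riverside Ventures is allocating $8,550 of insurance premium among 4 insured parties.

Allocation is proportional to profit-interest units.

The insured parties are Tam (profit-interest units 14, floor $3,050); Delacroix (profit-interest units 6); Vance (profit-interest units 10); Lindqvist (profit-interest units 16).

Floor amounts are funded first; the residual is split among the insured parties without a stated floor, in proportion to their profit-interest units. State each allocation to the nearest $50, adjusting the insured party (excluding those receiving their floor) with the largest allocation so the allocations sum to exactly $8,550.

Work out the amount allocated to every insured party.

Tam: $3,050; Delacroix: $1,050; Vance: $1,700; Lindqvist: $2,750

Minimums first: Tam $3,050. Residual $5,500.
Residual split over remaining profit-interest units 32: Delacroix 1,031.25 → $1,050; Vance 1,718.75 → $1,700; Lindqvist 2,750.00 → $2,750.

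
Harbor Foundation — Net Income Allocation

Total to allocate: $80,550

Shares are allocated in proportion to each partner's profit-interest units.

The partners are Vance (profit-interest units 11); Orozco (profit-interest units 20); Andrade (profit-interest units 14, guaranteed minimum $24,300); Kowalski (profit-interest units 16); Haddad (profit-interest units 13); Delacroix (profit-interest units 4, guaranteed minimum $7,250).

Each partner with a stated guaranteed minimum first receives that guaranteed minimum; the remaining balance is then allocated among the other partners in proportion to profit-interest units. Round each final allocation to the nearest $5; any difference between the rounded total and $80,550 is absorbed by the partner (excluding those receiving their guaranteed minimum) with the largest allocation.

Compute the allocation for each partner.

Vance: $8,985 · Orozco: $16,335 · Andrade: $24,300 · Kowalski: $13,065 · Haddad: $10,615 · Delacroix: $7,250

Minimums first: Andrade $24,300; Delacroix $7,250. Balance $49,000.
Balance split over remaining profit-interest units 60: Vance 8,983.33 → $8,985; Orozco 16,333.33 → $16,335; Kowalski 13,066.67 → $13,065; Haddad 10,616.67 → $10,615.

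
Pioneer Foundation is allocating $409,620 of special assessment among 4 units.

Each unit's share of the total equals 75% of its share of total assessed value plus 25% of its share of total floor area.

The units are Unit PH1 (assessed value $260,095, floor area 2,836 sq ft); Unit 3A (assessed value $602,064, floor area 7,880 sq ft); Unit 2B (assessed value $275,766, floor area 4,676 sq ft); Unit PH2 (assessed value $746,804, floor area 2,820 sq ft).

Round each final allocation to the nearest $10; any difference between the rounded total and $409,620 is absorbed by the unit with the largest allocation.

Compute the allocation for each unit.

Totals — assessed value 1,884,729, floor area 18,212.
Composite weights (75% assessed value + 25% floor area): Unit PH1 0.1424; Unit 3A 0.3478; Unit 2B 0.1739; Unit PH2 0.3359.
Pro-rata amounts: Unit PH1 58,342.72; Unit 3A 142,446.54; Unit 2B 71,243.34; Unit PH2 137,587.40.
At nearest $10: Unit PH1 $58,340; Unit 3A $142,450; Unit 2B $71,240; Unit PH2 $137,590. Sum = $409,620.
Sum already equals the total — no adjustment.

Unit PH1: $58,340 | Unit 3A: $142,450 | Unit 2B: $71,240 | Unit PH2: $137,590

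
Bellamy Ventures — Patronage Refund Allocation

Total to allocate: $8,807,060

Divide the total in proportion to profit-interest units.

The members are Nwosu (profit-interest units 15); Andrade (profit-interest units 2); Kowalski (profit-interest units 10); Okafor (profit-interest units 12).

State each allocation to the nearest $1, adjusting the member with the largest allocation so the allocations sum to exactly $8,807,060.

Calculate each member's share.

Nwosu: $3,387,330 | Andrade: $451,644 | Kowalski: $2,258,221 | Okafor: $2,709,865

Combined profit-interest units = 39.
Proportional shares: Nwosu 15/39 × $8,807,060 = 3,387,330.77; Andrade 2/39 × $8,807,060 = 451,644.10; Kowalski 10/39 × $8,807,060 = 2,258,220.51; Okafor 12/39 × $8,807,060 = 2,709,864.62.
After rounding ($1): Nwosu $3,387,331; Andrade $451,644; Kowalski $2,258,221; Okafor $2,709,865. Sum = $8,807,061.
Difference $8,807,060 − $8,807,061 = −$1 applied to largest allocation (Nwosu): Nwosu becomes $3,387,330.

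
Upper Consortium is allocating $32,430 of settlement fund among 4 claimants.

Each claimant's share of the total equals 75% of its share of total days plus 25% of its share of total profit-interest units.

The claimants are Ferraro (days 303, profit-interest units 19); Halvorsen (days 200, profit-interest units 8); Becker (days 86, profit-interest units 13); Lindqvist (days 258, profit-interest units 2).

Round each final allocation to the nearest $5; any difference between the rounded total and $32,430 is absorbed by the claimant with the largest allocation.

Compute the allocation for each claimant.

Days total 847; profit-interest units total 42.
Composite weights (75% days + 25% profit-interest units): Ferraro 0.3814; Halvorsen 0.2247; Becker 0.1535; Lindqvist 0.2404.
Unrounded shares: Ferraro 12,368.64; Halvorsen 7,287.497; Becker 4,979.05; Lindqvist 7,794.81.
Rounded to nearest $5: Ferraro $12,370; Halvorsen $7,285; Becker $4,980; Lindqvist $7,795. Sum = $32,430.
No rounding difference to absorb.

Ferraro: $12,370 · Halvorsen: $7,285 · Becker: $4,980 · Lindqvist: $7,795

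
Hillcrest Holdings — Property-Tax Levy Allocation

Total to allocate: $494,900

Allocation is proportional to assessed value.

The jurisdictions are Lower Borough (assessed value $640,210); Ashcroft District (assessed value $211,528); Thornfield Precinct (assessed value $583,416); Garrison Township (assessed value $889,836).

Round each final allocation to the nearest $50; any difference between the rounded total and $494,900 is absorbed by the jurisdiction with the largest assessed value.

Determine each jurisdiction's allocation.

Lower Borough: $136,300 | Ashcroft District: $45,050 | Thornfield Precinct: $124,200 | Garrison Township: $189,350

Combined assessed value = 2,324,990.
Pro-rata amounts: Lower Borough 640,210/2,324,990 × $494,900 = 136,275.82; Ashcroft District 211,528/2,324,990 × $494,900 = 45,026.09; Thornfield Precinct 583,416/2,324,990 × $494,900 = 124,186.59; Garrison Township 889,836/2,324,990 × $494,900 = 189,411.50.
At nearest $50: Lower Borough $136,300; Ashcroft District $45,050; Thornfield Precinct $124,200; Garrison Township $189,400. Sum = $494,950.
Difference $494,900 − $494,950 = −$50 applied to largest assessed value (Garrison Township): Garrison Township becomes $189,350.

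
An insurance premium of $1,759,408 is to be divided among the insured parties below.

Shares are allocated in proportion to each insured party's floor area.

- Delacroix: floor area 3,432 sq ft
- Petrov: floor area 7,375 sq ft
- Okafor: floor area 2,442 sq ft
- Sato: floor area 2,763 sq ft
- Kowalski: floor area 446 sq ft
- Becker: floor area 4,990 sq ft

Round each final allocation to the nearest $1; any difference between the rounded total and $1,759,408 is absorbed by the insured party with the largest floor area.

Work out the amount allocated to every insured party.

Floor area total: 3,432 + 7,375 + 2,442 + 2,763 + 446 + 4,990 = 21,448.
Unrounded shares: Delacroix 281,531.53; Petrov 604,981.07; Okafor 200,320.51; Sato 226,652.57; Kowalski 36,585.97; Becker 409,336.34.
Rounded to nearest $1: Delacroix $281,532; Petrov $604,981; Okafor $200,321; Sato $226,653; Kowalski $36,586; Becker $409,336. Sum = $1,759,409.
Difference $1,759,408 − $1,759,409 = −$1 applied to largest floor area (Petrov): Petrov becomes $604,980.

Delacroix: $281,532 | Petrov: $604,980 | Okafor: $200,321 | Sato: $226,653 | Kowalski: $36,586 | Becker: $409,336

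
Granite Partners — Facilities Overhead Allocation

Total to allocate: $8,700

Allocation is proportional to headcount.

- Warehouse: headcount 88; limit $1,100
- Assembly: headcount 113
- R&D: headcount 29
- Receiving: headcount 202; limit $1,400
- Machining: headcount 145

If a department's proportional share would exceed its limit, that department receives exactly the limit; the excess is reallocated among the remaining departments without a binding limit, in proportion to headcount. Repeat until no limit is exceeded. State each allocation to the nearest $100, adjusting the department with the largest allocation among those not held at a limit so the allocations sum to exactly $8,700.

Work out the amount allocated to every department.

Warehouse: $1,100 · Assembly: $2,400 · R&D: $600 · Receiving: $1,400 · Machining: $3,200

Combined headcount = 577.
Pro-rata shares before constraints: Warehouse 1,326.86; Assembly 1,703.81; R&D 437.26; Receiving 3,045.75; Machining 2,186.31.
Held at cap: Warehouse ($1,100), Receiving ($1,400); residual $6,200 reallocated over remaining headcount 287.
Remaining shares: Assembly 2,441.11 → $2,400; R&D 626.48 → $600; Machining 3,132.40 → $3,100.
Rounding difference +$100 applied to Machining → $3,200.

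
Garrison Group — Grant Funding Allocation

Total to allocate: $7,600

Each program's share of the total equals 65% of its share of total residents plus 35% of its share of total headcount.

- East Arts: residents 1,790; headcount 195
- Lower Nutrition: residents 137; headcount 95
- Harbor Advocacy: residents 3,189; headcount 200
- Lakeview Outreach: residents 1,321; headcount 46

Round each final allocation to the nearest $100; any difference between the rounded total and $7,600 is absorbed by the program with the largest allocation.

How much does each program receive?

East Arts: $2,300; Lower Nutrition: $600; Harbor Advocacy: $3,500; Lakeview Outreach: $1,200

Totals — residents 6,437, headcount 536.
Composite weights (65% residents + 35% headcount): East Arts 0.3081; Lower Nutrition 0.0759; Harbor Advocacy 0.4526; Lakeview Outreach 0.1634.
Proportional shares: East Arts 2,341.44; Lower Nutrition 576.59; Harbor Advocacy 3,439.90; Lakeview Outreach 1,242.07.
Rounded to nearest $100: East Arts $2,300; Lower Nutrition $600; Harbor Advocacy $3,400; Lakeview Outreach $1,200. Sum = $7,500.
Difference $7,600 − $7,500 = +$100 applied to largest allocation (Harbor Advocacy): Harbor Advocacy becomes $3,500.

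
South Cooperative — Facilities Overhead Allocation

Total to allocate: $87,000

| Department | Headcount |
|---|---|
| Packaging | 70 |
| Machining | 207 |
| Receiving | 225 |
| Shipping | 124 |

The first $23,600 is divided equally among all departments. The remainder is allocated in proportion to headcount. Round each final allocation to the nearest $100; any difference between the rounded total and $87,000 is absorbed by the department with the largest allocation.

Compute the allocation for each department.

Equal tier: $23,600 ÷ 4 = $5,900 apiece.
Remainder $63,400 by headcount (total 626): Packaging 7,089.46 → $7,100; Machining 20,964.54 → $21,000; Receiving 22,787.54 → $22,800; Shipping 12,558.47 → $12,600.
Rounding difference −$100 on remainder applied to Receiving.
Totals: Packaging $5,900 + $7,100 = $13,000; Machining $5,900 + $21,000 = $26,900; Receiving $5,900 + $22,700 = $28,600; Shipping $5,900 + $12,600 = $18,500.

Packaging: $13,000 | Machining: $26,900 | Receiving: $28,600 | Shipping: $18,500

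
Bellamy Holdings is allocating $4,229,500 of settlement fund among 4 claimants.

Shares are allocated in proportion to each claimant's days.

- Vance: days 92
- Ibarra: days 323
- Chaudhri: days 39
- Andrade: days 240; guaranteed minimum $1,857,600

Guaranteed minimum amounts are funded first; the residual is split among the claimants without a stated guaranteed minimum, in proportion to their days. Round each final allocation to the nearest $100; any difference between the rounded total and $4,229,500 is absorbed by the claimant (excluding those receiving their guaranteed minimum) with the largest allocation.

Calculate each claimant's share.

Vance: $480,600 · Ibarra: $1,687,500 · Chaudhri: $203,800 · Andrade: $1,857,600

Minimums first: Andrade $1,857,600. Residual $2,371,900.
Residual split over remaining days 454: Vance 480,649.34 → $480,600; Ibarra 1,687,497.14 → $1,687,500; Chaudhri 203,753.52 → $203,800.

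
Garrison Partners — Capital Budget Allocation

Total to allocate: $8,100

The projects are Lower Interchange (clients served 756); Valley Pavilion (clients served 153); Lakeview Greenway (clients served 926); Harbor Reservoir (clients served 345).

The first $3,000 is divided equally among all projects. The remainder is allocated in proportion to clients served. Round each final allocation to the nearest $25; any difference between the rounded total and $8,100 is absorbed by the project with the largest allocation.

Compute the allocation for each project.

$3,000 shared equally gives $750 per project.
Remainder $5,100 by clients served (total 2,180): Lower Interchange 1,768.62 → $1,775; Valley Pavilion 357.94 → $350; Lakeview Greenway 2,166.33 → $2,175; Harbor Reservoir 807.11 → $800.
Totals: Lower Interchange $750 + $1,775 = $2,525; Valley Pavilion $750 + $350 = $1,100; Lakeview Greenway $750 + $2,175 = $2,925; Harbor Reservoir $750 + $800 = $1,550.

Lower Interchange: $2,525 | Valley Pavilion: $1,100 | Lakeview Greenway: $2,925 | Harbor Reservoir: $1,550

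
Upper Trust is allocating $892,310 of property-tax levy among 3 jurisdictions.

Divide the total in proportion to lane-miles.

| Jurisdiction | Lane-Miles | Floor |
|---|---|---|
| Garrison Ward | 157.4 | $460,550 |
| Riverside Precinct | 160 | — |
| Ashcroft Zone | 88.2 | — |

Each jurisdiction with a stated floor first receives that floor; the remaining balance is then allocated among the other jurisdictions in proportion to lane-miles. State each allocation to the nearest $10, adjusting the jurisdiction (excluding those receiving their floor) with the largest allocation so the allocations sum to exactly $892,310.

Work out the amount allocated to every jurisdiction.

Minimums first: Garrison Ward $460,550. Balance $431,760.
Balance split over remaining lane-miles 248.2: Riverside Precinct 278,330.38 → $278,330; Ashcroft Zone 153,429.62 → $153,430.

Garrison Ward: $460,550 · Riverside Precinct: $278,330 · Ashcroft Zone: $153,430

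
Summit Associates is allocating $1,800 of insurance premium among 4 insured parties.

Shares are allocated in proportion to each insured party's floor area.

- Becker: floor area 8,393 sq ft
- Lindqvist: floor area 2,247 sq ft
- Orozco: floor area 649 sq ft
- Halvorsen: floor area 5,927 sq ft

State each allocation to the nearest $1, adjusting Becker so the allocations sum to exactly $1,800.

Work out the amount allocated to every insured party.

Becker: $877 | Lindqvist: $235 | Orozco: $68 | Halvorsen: $620

Total floor area = 17,216.
Raw shares: Becker 8,393/17,216 × $1,800 = 877.52; Lindqvist 2,247/17,216 × $1,800 = 234.93; Orozco 649/17,216 × $1,800 = 67.86; Halvorsen 5,927/17,216 × $1,800 = 619.69.
Rounded to nearest $1: Becker $878; Lindqvist $235; Orozco $68; Halvorsen $620. Sum = $1,801.
Difference $1,800 − $1,801 = −$1 applied to Becker: Becker becomes $877.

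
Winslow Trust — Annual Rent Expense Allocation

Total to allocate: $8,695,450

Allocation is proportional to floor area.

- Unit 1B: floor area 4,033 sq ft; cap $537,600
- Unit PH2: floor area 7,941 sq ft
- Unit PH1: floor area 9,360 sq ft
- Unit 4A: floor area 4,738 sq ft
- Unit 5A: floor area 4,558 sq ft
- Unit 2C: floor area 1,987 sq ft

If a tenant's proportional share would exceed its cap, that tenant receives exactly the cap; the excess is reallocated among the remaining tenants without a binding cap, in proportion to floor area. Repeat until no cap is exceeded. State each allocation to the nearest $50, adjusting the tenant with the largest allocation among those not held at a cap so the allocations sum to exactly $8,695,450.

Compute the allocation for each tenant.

Total floor area = 32,617.
Proportional shares (ignoring caps): Unit 1B 1,075,167.85; Unit PH2 2,117,011.63; Unit PH1 2,495,306.50; Unit 4A 1,263,115.62; Unit 5A 1,215,128.95; Unit 2C 529,719.45.
Held at cap: Unit 1B ($537,600); balance $8,157,850 reallocated over remaining floor area 28,584.
Remaining shares: Unit PH2 2,266,354.84 → $2,266,350; Unit PH1 2,671,336.27 → $2,671,350; Unit 4A 1,352,221.29 → $1,352,200; Unit 5A 1,300,849.44 → $1,300,850; Unit 2C 567,088.16 → $567,100.

Unit 1B: $537,600 · Unit PH2: $2,266,350 · Unit PH1: $2,671,350 · Unit 4A: $1,352,200 · Unit 5A: $1,300,850 · Unit 2C: $567,100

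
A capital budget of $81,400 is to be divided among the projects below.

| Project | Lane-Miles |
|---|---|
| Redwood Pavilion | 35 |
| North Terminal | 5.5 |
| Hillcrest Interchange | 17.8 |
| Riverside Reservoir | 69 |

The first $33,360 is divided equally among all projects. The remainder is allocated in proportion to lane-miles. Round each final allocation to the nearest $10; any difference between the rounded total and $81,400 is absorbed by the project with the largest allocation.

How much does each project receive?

Redwood Pavilion: $21,550; North Terminal: $10,420; Hillcrest Interchange: $15,060; Riverside Reservoir: $34,370

$33,360 shared equally gives $8,340 per project.
Remainder $48,040 by lane-miles (total 127.3): Redwood Pavilion 13,208.17 → $13,210; North Terminal 2,075.57 → $2,080; Hillcrest Interchange 6,717.30 → $6,720; Riverside Reservoir 26,038.96 → $26,040.
Rounding difference −$10 on remainder applied to Riverside Reservoir.
Totals: Redwood Pavilion $8,340 + $13,210 = $21,550; North Terminal $8,340 + $2,080 = $10,420; Hillcrest Interchange $8,340 + $6,720 = $15,060; Riverside Reservoir $8,340 + $26,030 = $34,370.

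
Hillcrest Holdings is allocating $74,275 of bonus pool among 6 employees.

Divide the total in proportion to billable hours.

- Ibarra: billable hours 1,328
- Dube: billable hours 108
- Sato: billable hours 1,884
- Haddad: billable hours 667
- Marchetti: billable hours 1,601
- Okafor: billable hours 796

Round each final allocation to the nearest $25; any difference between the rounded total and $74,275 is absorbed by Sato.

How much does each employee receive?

Ibarra: $15,450 | Dube: $1,250 | Sato: $21,950 | Haddad: $7,750 | Marchetti: $18,625 | Okafor: $9,250

Billable hours total: 6,384.
Proportional shares: Ibarra 1,328/6,384 × $74,275 = 15,450.69; Dube 108/6,384 × $74,275 = 1,256.53; Sato 1,884/6,384 × $74,275 = 21,919.50; Haddad 667/6,384 × $74,275 = 7,760.25; Marchetti 1,601/6,384 × $74,275 = 18,626.92; Okafor 796/6,384 × $74,275 = 9,261.11.
At nearest $25: Ibarra $15,450; Dube $1,250; Sato $21,925; Haddad $7,750; Marchetti $18,625; Okafor $9,250. Sum = $74,250.
Difference $74,275 − $74,250 = +$25 applied to Sato: Sato becomes $21,950.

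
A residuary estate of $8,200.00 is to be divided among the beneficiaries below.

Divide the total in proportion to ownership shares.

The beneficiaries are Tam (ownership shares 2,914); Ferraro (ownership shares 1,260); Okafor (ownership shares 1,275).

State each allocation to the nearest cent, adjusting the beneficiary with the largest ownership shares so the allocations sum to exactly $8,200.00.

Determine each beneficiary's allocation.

Total ownership shares = 2,914 + 1,260 + 1,275 = 5,449.
Proportional shares: Tam 4,385.1716; Ferraro 1,896.1277; Okafor 1,918.7007.
After rounding (cent): Tam $4,385.17; Ferraro $1,896.13; Okafor $1,918.70. Sum = $8,200.00.
No rounding difference to absorb.

Tam: $4,385.17; Ferraro: $1,896.13; Okafor: $1,918.70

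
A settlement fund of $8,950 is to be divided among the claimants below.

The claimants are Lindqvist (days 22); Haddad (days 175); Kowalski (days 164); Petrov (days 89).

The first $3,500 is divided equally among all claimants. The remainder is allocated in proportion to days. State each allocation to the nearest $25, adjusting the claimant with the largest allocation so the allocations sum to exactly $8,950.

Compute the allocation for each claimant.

First tranche $3,500 split equally: $875 each.
Remainder $5,450 by days (total 450): Lindqvist 266.44 → $275; Haddad 2,119.44 → $2,125; Kowalski 1,986.22 → $1,975; Petrov 1,077.89 → $1,075.
Totals: Lindqvist $875 + $275 = $1,150; Haddad $875 + $2,125 = $3,000; Kowalski $875 + $1,975 = $2,850; Petrov $875 + $1,075 = $1,950.

Lindqvist: $1,150; Haddad: $3,000; Kowalski: $2,850; Petrov: $1,950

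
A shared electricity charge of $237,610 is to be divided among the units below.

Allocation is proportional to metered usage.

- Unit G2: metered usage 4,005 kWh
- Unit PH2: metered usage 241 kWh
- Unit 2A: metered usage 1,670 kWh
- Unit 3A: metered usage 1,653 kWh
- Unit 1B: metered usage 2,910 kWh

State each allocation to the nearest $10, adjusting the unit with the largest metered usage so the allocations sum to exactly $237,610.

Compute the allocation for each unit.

Sum of metered usage: 10,479.
Unrounded shares: Unit G2 4,005/10,479 × $237,610 = 90,812.87; Unit PH2 241/10,479 × $237,610 = 5,464.64; Unit 2A 1,670/10,479 × $237,610 = 37,867.04; Unit 3A 1,653/10,479 × $237,610 = 37,481.57; Unit 1B 2,910/10,479 × $237,610 = 65,983.88.
At nearest $10: Unit G2 $90,810; Unit PH2 $5,460; Unit 2A $37,870; Unit 3A $37,480; Unit 1B $65,980. Sum = $237,600.
Difference $237,610 − $237,600 = +$10 applied to largest metered usage (Unit G2): Unit G2 becomes $90,820.

Unit G2: $90,820 · Unit PH2: $5,460 · Unit 2A: $37,870 · Unit 3A: $37,480 · Unit 1B: $65,980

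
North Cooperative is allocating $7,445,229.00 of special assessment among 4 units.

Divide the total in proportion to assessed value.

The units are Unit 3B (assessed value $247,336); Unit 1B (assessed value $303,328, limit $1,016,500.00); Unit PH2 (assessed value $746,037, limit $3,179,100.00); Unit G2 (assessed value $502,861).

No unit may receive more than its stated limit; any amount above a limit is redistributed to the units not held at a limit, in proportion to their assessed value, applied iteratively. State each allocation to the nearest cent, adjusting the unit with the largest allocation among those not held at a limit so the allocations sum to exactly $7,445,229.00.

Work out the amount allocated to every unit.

Assessed value total: 1,799,562.
Pro-rata shares before constraints: Unit 3B 1,023,289.6449; Unit 1B 1,254,942.2705; Unit PH2 3,086,537.89504; Unit G2 2,080,459.1896.
Capped: Unit 1B ($1,016,500.00); residual $6,428,729.00 reallocated over remaining assessed value 1,496,234.
Capped: Unit PH2 ($3,179,100.00); residual $3,249,629.00 reallocated over remaining assessed value 750,197.
Redistributed shares: Unit 3B 1,071,385.5672 → $1,071,385.57; Unit G2 2,178,243.4328 → $2,178,243.43.

Unit 3B: $1,071,385.57; Unit 1B: $1,016,500.00; Unit PH2: $3,179,100.00; Unit G2: $2,178,243.43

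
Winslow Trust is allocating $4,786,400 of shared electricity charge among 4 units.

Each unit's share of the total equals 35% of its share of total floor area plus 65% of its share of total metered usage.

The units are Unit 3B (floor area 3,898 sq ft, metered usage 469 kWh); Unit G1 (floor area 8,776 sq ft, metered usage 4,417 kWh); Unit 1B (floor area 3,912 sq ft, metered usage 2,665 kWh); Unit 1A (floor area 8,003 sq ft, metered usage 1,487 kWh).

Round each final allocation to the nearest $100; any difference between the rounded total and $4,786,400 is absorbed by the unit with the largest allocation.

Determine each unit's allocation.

Unit 3B: $427,000; Unit G1: $2,118,400; Unit 1B: $1,183,900; Unit 1A: $1,057,100

Totals — floor area 24,589, metered usage 9,038.
Composite weights (35% floor area + 65% metered usage): Unit 3B 0.0892; Unit G1 0.4426; Unit 1B 0.2473; Unit 1A 0.2209.
Pro-rata amounts: Unit 3B 427,013.73; Unit G1 2,118,374.26; Unit 1B 1,183,898.88; Unit 1A 1,057,113.13.
Rounded to nearest $100: Unit 3B $427,000; Unit G1 $2,118,400; Unit 1B $1,183,900; Unit 1A $1,057,100. Sum = $4,786,400.
No rounding difference to absorb.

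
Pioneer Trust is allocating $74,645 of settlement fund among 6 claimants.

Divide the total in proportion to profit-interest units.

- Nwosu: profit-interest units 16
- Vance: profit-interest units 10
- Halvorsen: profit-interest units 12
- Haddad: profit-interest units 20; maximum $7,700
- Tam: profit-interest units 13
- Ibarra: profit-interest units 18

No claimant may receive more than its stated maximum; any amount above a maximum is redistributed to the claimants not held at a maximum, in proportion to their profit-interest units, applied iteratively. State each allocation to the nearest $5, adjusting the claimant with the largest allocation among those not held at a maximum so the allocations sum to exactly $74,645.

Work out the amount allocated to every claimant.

Nwosu: $15,525; Vance: $9,700; Halvorsen: $11,645; Haddad: $7,700; Tam: $12,615; Ibarra: $17,460

Sum of profit-interest units: 89.
Unconstrained shares: Nwosu 13,419.33; Vance 8,387.08; Halvorsen 10,064.49; Haddad 16,774.16; Tam 10,903.20; Ibarra 15,096.74.
Capped: Haddad ($7,700); residual $66,945 reallocated over remaining profit-interest units 69.
Redistributed shares: Nwosu 15,523.48 → $15,525; Vance 9,702.17 → $9,700; Halvorsen 11,642.61 → $11,645; Tam 12,612.83 → $12,615; Ibarra 17,463.91 → $17,465.
Rounding difference −$5 applied to Ibarra → $17,460.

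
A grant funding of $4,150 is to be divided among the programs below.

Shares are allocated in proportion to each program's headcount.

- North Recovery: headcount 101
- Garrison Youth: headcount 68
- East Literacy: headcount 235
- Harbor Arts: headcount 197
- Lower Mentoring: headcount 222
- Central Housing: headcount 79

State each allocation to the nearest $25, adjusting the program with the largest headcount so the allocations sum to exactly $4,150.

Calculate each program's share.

Total headcount = 902.
Proportional shares: North Recovery 101/902 × $4,150 = 464.69; Garrison Youth 68/902 × $4,150 = 312.86; East Literacy 235/902 × $4,150 = 1,081.21; Harbor Arts 197/902 × $4,150 = 906.37; Lower Mentoring 222/902 × $4,150 = 1,021.40; Central Housing 79/902 × $4,150 = 363.47.
Rounded to nearest $25: North Recovery $475; Garrison Youth $325; East Literacy $1,075; Harbor Arts $900; Lower Mentoring $1,025; Central Housing $375. Sum = $4,175.
Difference $4,150 − $4,175 = −$25 applied to largest headcount (East Literacy): East Literacy becomes $1,050.

North Recovery: $475; Garrison Youth: $325; East Literacy: $1,050; Harbor Arts: $900; Lower Mentoring: $1,025; Central Housing: $375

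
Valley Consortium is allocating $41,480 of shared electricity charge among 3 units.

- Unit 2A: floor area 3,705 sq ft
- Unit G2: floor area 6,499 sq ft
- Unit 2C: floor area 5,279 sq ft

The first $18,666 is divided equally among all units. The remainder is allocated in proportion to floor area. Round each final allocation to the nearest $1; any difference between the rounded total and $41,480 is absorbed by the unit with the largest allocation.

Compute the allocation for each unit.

Unit 2A: $11,681 · Unit G2: $15,798 · Unit 2C: $14,001

Equal tier: $18,666 ÷ 3 = $6,222 apiece.
Remainder $22,814 by floor area (total 15,483): Unit 2A 5,459.27 → $5,459; Unit G2 9,576.19 → $9,576; Unit 2C 7,778.54 → $7,779.
Totals: Unit 2A $6,222 + $5,459 = $11,681; Unit G2 $6,222 + $9,576 = $15,798; Unit 2C $6,222 + $7,779 = $14,001.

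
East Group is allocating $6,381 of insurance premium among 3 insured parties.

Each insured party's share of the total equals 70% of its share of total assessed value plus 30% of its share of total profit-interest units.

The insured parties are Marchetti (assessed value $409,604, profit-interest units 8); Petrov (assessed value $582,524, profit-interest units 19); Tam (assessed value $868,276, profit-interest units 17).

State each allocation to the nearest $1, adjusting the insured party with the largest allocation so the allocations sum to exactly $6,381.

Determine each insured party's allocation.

Assessed value total 1,860,404; profit-interest units total 44.
Composite weights (70% assessed value + 30% profit-interest units): Marchetti 0.2087; Petrov 0.3487; Tam 0.4426.
Proportional shares: Marchetti 1,331.49; Petrov 2,225.23; Tam 2,824.29.
Rounded to nearest $1: Marchetti $1,331; Petrov $2,225; Tam $2,824. Sum = $6,380.
Difference $6,381 − $6,380 = +$1 applied to largest allocation (Tam): Tam becomes $2,825.

Marchetti: $1,331 | Petrov: $2,225 | Tam: $2,825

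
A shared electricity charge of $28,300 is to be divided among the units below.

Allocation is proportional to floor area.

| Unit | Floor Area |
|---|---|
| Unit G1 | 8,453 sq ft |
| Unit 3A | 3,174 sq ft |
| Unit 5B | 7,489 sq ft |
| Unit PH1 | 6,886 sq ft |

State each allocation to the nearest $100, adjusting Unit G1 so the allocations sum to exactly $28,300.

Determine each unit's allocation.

Combined floor area = 26,002.
Pro-rata amounts: Unit G1 8,453/26,002 × $28,300 = 9,200.06; Unit 3A 3,174/26,002 × $28,300 = 3,454.51; Unit 5B 7,489/26,002 × $28,300 = 8,150.86; Unit PH1 6,886/26,002 × $28,300 = 7,494.57.
Rounded to nearest $100: Unit G1 $9,200; Unit 3A $3,500; Unit 5B $8,200; Unit PH1 $7,500. Sum = $28,400.
Difference $28,300 − $28,400 = −$100 applied to Unit G1: Unit G1 becomes $9,100.

Unit G1: $9,100 · Unit 3A: $3,500 · Unit 5B: $8,200 · Unit PH1: $7,500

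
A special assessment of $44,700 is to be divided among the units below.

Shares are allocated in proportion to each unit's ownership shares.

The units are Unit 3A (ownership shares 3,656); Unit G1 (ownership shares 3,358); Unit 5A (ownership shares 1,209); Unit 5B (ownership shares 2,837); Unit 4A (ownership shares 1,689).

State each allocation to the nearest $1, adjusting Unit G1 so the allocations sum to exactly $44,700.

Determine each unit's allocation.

Ownership shares total: 12,749.
Pro-rata amounts: Unit 3A 3,656/12,749 × $44,700 = 12,818.51; Unit G1 3,358/12,749 × $44,700 = 11,773.68; Unit 5A 1,209/12,749 × $44,700 = 4,238.94; Unit 5B 2,837/12,749 × $44,700 = 9,946.97; Unit 4A 1,689/12,749 × $44,700 = 5,921.90.
Rounded to nearest $1: Unit 3A $12,819; Unit G1 $11,774; Unit 5A $4,239; Unit 5B $9,947; Unit 4A $5,922. Sum = $44,701.
Difference $44,700 − $44,701 = −$1 applied to Unit G1: Unit G1 becomes $11,773.

Unit 3A: $12,819; Unit G1: $11,773; Unit 5A: $4,239; Unit 5B: $9,947; Unit 4A: $5,922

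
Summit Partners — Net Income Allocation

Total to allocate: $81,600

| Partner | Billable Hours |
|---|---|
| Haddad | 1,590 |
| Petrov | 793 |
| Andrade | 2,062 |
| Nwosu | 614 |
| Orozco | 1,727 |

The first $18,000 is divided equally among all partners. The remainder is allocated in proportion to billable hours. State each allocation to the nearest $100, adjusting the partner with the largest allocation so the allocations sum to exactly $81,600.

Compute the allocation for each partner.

First tranche $18,000 split equally: $3,600 each.
Remainder $63,600 by billable hours (total 6,786): Haddad 14,901.86 → $14,900; Petrov 7,432.18 → $7,400; Andrade 19,325.55 → $19,300; Nwosu 5,754.55 → $5,800; Orozco 16,185.85 → $16,200.
Totals: Haddad $3,600 + $14,900 = $18,500; Petrov $3,600 + $7,400 = $11,000; Andrade $3,600 + $19,300 = $22,900; Nwosu $3,600 + $5,800 = $9,400; Orozco $3,600 + $16,200 = $19,800.

Haddad: $18,500 · Petrov: $11,000 · Andrade: $22,900 · Nwosu: $9,400 · Orozco: $19,800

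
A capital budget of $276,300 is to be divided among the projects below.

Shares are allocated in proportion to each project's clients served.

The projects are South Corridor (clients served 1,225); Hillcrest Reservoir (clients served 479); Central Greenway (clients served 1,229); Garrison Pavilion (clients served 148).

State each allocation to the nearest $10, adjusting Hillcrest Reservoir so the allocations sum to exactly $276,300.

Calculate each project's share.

South Corridor: $109,860 · Hillcrest Reservoir: $42,950 · Central Greenway: $110,220 · Garrison Pavilion: $13,270

Combined clients served = 3,081.
Proportional shares: South Corridor 1,225/3,081 × $276,300 = 109,856.38; Hillcrest Reservoir 479/3,081 × $276,300 = 42,956.09; Central Greenway 1,229/3,081 × $276,300 = 110,215.09; Garrison Pavilion 148/3,081 × $276,300 = 13,272.44.
At nearest $10: South Corridor $109,860; Hillcrest Reservoir $42,960; Central Greenway $110,220; Garrison Pavilion $13,270. Sum = $276,310.
Difference $276,300 − $276,310 = −$10 applied to Hillcrest Reservoir: Hillcrest Reservoir becomes $42,950.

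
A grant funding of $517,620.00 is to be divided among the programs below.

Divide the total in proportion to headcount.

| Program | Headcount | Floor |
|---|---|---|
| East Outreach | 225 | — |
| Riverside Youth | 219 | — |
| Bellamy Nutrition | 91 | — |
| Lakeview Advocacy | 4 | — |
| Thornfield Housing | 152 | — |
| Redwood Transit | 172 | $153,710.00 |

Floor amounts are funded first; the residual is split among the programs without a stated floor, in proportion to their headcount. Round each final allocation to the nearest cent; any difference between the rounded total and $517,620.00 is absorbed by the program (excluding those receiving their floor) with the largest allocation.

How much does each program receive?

East Outreach: $118,494.57 | Riverside Youth: $115,334.72 | Bellamy Nutrition: $47,924.47 | Lakeview Advocacy: $2,106.57 | Thornfield Housing: $80,049.67 | Redwood Transit: $153,710.00

Minimums first: Redwood Transit $153,710.00. Remaining pool $363,910.00.
Remaining pool split over remaining headcount 691: East Outreach 118,494.5731 → $118,494.57; Riverside Youth 115,334.7178 → $115,334.72; Bellamy Nutrition 47,924.4718 → $47,924.47; Lakeview Advocacy 2,106.5702 → $2,106.57; Thornfield Housing 80,049.6671 → $80,049.67.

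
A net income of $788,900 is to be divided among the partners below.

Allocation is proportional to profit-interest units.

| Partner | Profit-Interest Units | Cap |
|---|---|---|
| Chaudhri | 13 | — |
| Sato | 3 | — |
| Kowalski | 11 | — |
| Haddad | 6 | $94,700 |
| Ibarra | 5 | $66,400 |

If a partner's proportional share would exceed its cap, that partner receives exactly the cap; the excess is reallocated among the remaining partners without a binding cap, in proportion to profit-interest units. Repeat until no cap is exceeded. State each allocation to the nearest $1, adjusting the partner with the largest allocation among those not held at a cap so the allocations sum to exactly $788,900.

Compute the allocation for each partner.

Profit-interest units total: 38.
Proportional shares (ignoring caps): Chaudhri 269,886.84; Sato 62,281.58; Kowalski 228,365.79; Haddad 124,563.16; Ibarra 103,802.63.
Capped: Haddad ($94,700), Ibarra ($66,400); remaining pool $627,800 reallocated over remaining profit-interest units 27.
Redistributed shares: Chaudhri 302,274.07 → $302,274; Sato 69,755.56 → $69,756; Kowalski 255,770.37 → $255,770.

Chaudhri: $302,274 | Sato: $69,756 | Kowalski: $255,770 | Haddad: $94,700 | Ibarra: $66,400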